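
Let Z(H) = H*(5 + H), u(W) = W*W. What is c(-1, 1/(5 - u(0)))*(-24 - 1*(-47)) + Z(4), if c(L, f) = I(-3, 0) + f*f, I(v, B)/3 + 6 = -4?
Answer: -16327/25 ≈ -653.08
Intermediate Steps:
I(v, B) = -30 (I(v, B) = -18 + 3*(-4) = -18 - 12 = -30)
u(W) = W²
c(L, f) = -30 + f² (c(L, f) = -30 + f*f = -30 + f²)
c(-1, 1/(5 - u(0)))*(-24 - 1*(-47)) + Z(4) = (-30 + (1/(5 - 1*0²))²)*(-24 - 1*(-47)) + 4*(5 + 4) = (-30 + (1/(5 - 1*0))²)*(-24 + 47) + 4*9 = (-30 + (1/(5 + 0))²)*23 + 36 = (-30 + (1/5)²)*23 + 36 = (-30 + (1*(⅕))²)*23 + 36 = (-30 + (⅕)²)*23 + 36 = (-30 + 1/25)*23 + 36 = -749/25*23 + 36 = -17227/25 + 36 = -16327/25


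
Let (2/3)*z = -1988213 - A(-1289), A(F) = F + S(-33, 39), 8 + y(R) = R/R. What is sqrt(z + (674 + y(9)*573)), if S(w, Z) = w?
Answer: I*sqrt(11934694)/2 ≈ 1727.3*I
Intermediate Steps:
y(R) = -7 (y(R) = -8 + R/R = -8 + 1 = -7)
A(F) = -33 + F (A(F) = F - 33 = -33 + F)
z = -5960673/2 (z = 3*(-1988213 - (-33 - 1289))/2 = 3*(-1988213 - 1*(-1322))/2 = 3*(-1988213 + 1322)/2 = (3/2)*(-1986891) = -5960673/2 ≈ -2.9803e+6)
sqrt(z + (674 + y(9)*573)) = sqrt(-5960673/2 + (674 - 7*573)) = sqrt(-5960673/2 + (674 - 4011)) = sqrt(-5960673/2 - 3337) = sqrt(-5967347/2) = I*sqrt(11934694)/2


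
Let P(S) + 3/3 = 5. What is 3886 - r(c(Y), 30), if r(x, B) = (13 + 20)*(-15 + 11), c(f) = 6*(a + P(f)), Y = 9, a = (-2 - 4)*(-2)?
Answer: 4018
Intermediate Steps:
P(S) = 4 (P(S) = -1 + 5 = 4)
a = 12 (a = -6*(-2) = 12)
c(f) = 96 (c(f) = 6*(12 + 4) = 6*16 = 96)
r(x, B) = -132 (r(x, B) = 33*(-4) = -132)
3886 - r(c(Y), 30) = 3886 - 1*(-132) = 3886 + 132 = 4018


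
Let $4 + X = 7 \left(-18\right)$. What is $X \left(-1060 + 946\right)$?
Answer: $14820$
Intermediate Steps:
$X = -130$ ($X = -4 + 7 \left(-18\right) = -4 - 126 = -130$)
$X \left(-1060 + 946\right) = - 130 \left(-1060 + 946\right) = \left(-130\right) \left(-114\right) = 14820$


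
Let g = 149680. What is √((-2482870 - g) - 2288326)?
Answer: 6*I*√136691 ≈ 2218.3*I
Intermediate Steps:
√((-2482870 - g) - 2288326) = √((-2482870 - 1*149680) - 2288326) = √((-2482870 - 149680) - 2288326) = √(-2632550 - 2288326) = √(-4920876) = 6*I*√136691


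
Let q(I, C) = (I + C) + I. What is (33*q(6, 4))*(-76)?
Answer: -40128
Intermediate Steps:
q(I, C) = C + 2*I (q(I, C) = (C + I) + I = C + 2*I)
(33*q(6, 4))*(-76) = (33*(4 + 2*6))*(-76) = (33*(4 + 12))*(-76) = (33*16)*(-76) = 528*(-76) = -40128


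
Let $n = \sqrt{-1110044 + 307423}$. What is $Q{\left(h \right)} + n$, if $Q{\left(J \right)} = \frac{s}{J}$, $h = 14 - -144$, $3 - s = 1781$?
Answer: $- \frac{889}{79} + i \sqrt{802621} \approx -11.253 + 895.89 i$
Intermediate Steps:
$s = -1778$ ($s = 3 - 1781 = -1778$)
$h = 158$ ($h = 14 + 144 = 158$)
$n = i \sqrt{802621}$ ($n = \sqrt{-802621} = i \sqrt{802621} \approx 895.89 i$)
$Q{\left(J \right)} = - \frac{1778}{J}$
$Q{\left(h \right)} + n = - \frac{1778}{158} + i \sqrt{802621} = \left(-1778\right) \frac{1}{158} + i \sqrt{802621} = - \frac{889}{79} + i \sqrt{802621}$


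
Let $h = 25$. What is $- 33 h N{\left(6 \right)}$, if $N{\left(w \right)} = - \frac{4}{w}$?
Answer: $550$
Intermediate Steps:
$- 33 h N{\left(6 \right)} = \left(-33\right) 25 \left(- \frac{4}{6}\right) = - 825 \left(\left(-4\right) \frac{1}{6}\right) = \left(-825\right) \left(- \frac{2}{3}\right) = 550$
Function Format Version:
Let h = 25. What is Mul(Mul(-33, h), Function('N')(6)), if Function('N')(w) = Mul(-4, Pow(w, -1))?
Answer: 550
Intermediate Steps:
Mul(Mul(-33, h), Function('N')(6)) = Mul(Mul(-33, 25), Mul(-4, Pow(6, -1))) = Mul(-825, Mul(-4, Rational(1, 6))) = Mul(-825, Rational(-2, 3)) = 550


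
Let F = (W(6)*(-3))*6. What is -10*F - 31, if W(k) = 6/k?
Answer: 149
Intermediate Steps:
F = -18 (F = ((6/6)*(-3))*6 = ((6*(1/6))*(-3))*6 = (1*(-3))*6 = -3*6 = -18)
-10*F - 31 = -10*(-18) - 31 = 180 - 31 = 149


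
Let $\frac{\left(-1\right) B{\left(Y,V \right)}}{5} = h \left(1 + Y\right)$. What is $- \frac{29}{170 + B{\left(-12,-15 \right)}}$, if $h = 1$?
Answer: $- \frac{29}{225} \approx -0.12889$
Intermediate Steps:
$B{\left(Y,V \right)} = -5 - 5 Y$ ($B{\left(Y,V \right)} = - 5 \cdot 1 \left(1 + Y\right) = - 5 \left(1 + Y\right) = -5 - 5 Y$)
$- \frac{29}{170 + B{\left(-12,-15 \right)}} = - \frac{29}{170 - -55} = - \frac{29}{170 + \left(-5 + 60\right)} = - \frac{29}{170 + 55} = - \frac{29}{225}$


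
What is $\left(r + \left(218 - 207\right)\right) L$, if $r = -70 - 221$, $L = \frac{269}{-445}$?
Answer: $\frac{15064}{89} \approx 169.26$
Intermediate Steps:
$L = - \frac{269}{445}$ ($L = 269 \left(- \frac{1}{445}\right) = - \frac{269}{445} \approx -0.60449$)
$r = -291$
$\left(r + \left(218 - 207\right)\right) L = \left(-291 + \left(218 - 207\right)\right) \left(- \frac{269}{445}\right) = \left(-291 + 11\right) \left(- \frac{269}{445}\right) = \left(-280\right) \left(- \frac{269}{445}\right) = \frac{15064}{89}$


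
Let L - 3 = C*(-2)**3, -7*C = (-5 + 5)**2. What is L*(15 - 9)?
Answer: 18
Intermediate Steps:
C = 0 (C = -(-5 + 5)**2/7 = -1/7*0**2 = -1/7*0 = 0)
L = 3 (L = 3 + 0*(-2)**3 = 3 + 0*(-8) = 3 + 0 = 3)
L*(15 - 9) = 3*(15 - 9) = 3*6 = 18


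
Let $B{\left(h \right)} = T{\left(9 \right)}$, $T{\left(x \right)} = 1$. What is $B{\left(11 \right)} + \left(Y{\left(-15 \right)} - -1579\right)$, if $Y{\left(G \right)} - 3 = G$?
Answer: $1568$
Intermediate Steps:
$B{\left(h \right)} = 1$
$Y{\left(G \right)} = 3 + G$
$B{\left(11 \right)} + \left(Y{\left(-15 \right)} - -1579\right) = 1 + \left(\left(3 - 15\right) - -1579\right) = 1 + \left(-12 + 1579\right) = 1 + 1567 = 1568$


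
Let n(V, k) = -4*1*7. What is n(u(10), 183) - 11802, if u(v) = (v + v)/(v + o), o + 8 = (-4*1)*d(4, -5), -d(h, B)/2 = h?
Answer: -11830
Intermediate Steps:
d(h, B) = -2*h
o = 24 (o = -8 + (-4*1)*(-2*4) = -8 - 4*(-8) = -8 + 32 = 24)
u(v) = 2*v/(24 + v) (u(v) = (v + v)/(v + 24) = (2*v)/(24 + v) = 2*v/(24 + v))
n(V, k) = -28 (n(V, k) = -4*7 = -28)
n(u(10), 183) - 11802 = -28 - 11802 = -11830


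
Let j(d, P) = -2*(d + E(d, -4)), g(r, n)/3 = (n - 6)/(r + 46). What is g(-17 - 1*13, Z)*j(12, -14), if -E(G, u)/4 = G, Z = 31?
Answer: 675/2 ≈ 337.50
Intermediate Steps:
E(G, u) = -4*G
g(r, n) = 3*(-6 + n)/(46 + r) (g(r, n) = 3*((n - 6)/(r + 46)) = 3*((-6 + n)/(46 + r)) = 3*(-6 + n)/(46 + r))
j(d, P) = 6*d (j(d, P) = -2*(d - 4*d) = -(-6)*d = 6*d)
g(-17 - 1*13, Z)*j(12, -14) = (3*(-6 + 31)/(46 + (-17 - 1*13)))*(6*12) = (3*25/(46 + (-17 - 13)))*72 = (3*25/(46 - 30))*72 = (3*25/16)*72 = (3*(1/16)*25)*72 = (75/16)*72 = 675/2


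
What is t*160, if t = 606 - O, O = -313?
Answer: 147040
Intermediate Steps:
t = 919 (t = 606 - 1*(-313) = 606 + 313 = 919)
t*160 = 919*160 = 147040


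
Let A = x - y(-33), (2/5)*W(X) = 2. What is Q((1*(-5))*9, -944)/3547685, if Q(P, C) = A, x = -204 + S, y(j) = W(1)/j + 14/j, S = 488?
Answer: 9391/117073605 ≈ 8.0214e-5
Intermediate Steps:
W(X) = 5 (W(X) = (5/2)*2 = 5)
y(j) = 19/j (y(j) = 5/j + 14/j = 19/j)
x = 284 (x = -204 + 488 = 284)
A = 9391/33 (A = 284 - 19/(-33) = 284 - 19*(-1)/33 = 284 - 1*(-19/33) = 284 + 19/33 = 9391/33 ≈ 284.58)
Q(P, C) = 9391/33
Q((1*(-5))*9, -944)/3547685 = (9391/33)/3547685 = (9391/33)*(1/3547685) = 9391/117073605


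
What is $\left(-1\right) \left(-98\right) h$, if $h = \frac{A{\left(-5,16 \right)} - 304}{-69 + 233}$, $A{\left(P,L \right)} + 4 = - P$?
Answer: $- \frac{14847}{82} \approx -181.06$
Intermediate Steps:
$A{\left(P,L \right)} = -4 - P$
$h = - \frac{303}{164}$ ($h = \frac{\left(-4 - -5\right) - 304}{-69 + 233} = \frac{\left(-4 + 5\right) - 304}{164} = \left(1 - 304\right) \frac{1}{164} = \left(-303\right) \frac{1}{164} = - \frac{303}{164} \approx -1.8476$)
$\left(-1\right) \left(-98\right) h = \left(-1\right) \left(-98\right) \left(- \frac{303}{164}\right) = 98 \left(- \frac{303}{164}\right) = - \frac{14847}{82}$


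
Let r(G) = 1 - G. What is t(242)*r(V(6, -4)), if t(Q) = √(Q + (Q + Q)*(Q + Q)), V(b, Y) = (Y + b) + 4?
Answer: -55*√1938 ≈ -2421.3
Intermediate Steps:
V(b, Y) = 4 + Y + b
t(Q) = √(Q + 4*Q²) (t(Q) = √(Q + (2*Q)*(2*Q)) = √(Q + 4*Q²))
t(242)*r(V(6, -4)) = √(242*(1 + 4*242))*(1 - (4 - 4 + 6)) = √(242*(1 + 968))*(1 - 1*6) = √(242*969)*(1 - 6) = √234498*(-5) = (11*√1938)*(-5) = -55*√1938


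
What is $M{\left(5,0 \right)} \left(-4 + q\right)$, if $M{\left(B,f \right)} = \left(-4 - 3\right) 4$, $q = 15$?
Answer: $-308$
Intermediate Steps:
$M{\left(B,f \right)} = -28$ ($M{\left(B,f \right)} = \left(-7\right) 4 = -28$)
$M{\left(5,0 \right)} \left(-4 + q\right) = - 28 \left(-4 + 15\right) = \left(-28\right) 11 = -308$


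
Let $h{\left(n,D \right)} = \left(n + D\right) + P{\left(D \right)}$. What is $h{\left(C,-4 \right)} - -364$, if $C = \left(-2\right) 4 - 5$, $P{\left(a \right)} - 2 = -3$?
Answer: $346$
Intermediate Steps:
$P{\left(a \right)} = -1$ ($P{\left(a \right)} = 2 - 3 = -1$)
$C = -13$ ($C = -8 - 5 = -13$)
$h{\left(n,D \right)} = -1 + D + n$ ($h{\left(n,D \right)} = \left(n + D\right) - 1 = \left(D + n\right) - 1 = -1 + D + n$)
$h{\left(C,-4 \right)} - -364 = \left(-1 - 4 - 13\right) - -364 = -18 + 364 = 346$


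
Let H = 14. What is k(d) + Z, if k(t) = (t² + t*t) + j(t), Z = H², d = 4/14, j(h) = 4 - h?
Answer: 9794/49 ≈ 199.88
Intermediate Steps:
d = 2/7 (d = 4*(1/14) = 2/7 ≈ 0.28571)
Z = 196 (Z = 14² = 196)
k(t) = 4 - t + 2*t² (k(t) = (t² + t*t) + (4 - t) = (t² + t²) + (4 - t) = 2*t² + (4 - t) = 4 - t + 2*t²)
k(d) + Z = (4 - 1*2/7 + 2*(2/7)²) + 196 = (4 - 2/7 + 2*(4/49)) + 196 = (4 - 2/7 + 8/49) + 196 = 190/49 + 196 = 9794/49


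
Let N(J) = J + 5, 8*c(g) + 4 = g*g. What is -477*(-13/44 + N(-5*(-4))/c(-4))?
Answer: -343599/44 ≈ -7809.1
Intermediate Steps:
c(g) = -1/2 + g**2/8 (c(g) = -1/2 + (g*g)/8 = -1/2 + g**2/8)
N(J) = 5 + J
-477*(-13/44 + N(-5*(-4))/c(-4)) = -477*(-13/44 + (5 - 5*(-4))/(-1/2 + (1/8)*(-4)**2)) = -477*(-13*1/44 + (5 + 20)/(-1/2 + (1/8)*16)) = -477*(-13/44 + 25/(-1/2 + 2)) = -477*(-13/44 + 25/(3/2)) = -477*(-13/44 + 25*(2/3)) = -477*(-13/44 + 50/3) = -477*2161/132 = -343599/44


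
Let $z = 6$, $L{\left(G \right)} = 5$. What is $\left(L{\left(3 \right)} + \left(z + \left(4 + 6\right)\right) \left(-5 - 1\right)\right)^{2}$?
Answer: $8281$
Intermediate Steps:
$\left(L{\left(3 \right)} + \left(z + \left(4 + 6\right)\right) \left(-5 - 1\right)\right)^{2} = \left(5 + \left(6 + \left(4 + 6\right)\right) \left(-5 - 1\right)\right)^{2} = \left(5 + \left(6 + 10\right) \left(-5 - 1\right)\right)^{2} = \left(5 + 16 \left(-6\right)\right)^{2} = \left(5 - 96\right)^{2} = \left(-91\right)^{2} = 8281$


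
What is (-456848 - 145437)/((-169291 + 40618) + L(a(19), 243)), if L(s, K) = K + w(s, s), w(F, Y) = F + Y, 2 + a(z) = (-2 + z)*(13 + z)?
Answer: 602285/127346 ≈ 4.7295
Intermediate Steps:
a(z) = -2 + (-2 + z)*(13 + z)
L(s, K) = K + 2*s (L(s, K) = K + (s + s) = K + 2*s)
(-456848 - 145437)/((-169291 + 40618) + L(a(19), 243)) = (-456848 - 145437)/((-169291 + 40618) + (243 + 2*(-28 + 19² + 11*19))) = -602285/(-128673 + (243 + 2*(-28 + 361 + 209))) = -602285/(-128673 + (243 + 2*542)) = -602285/(-128673 + (243 + 1084)) = -602285/(-128673 + 1327) = -602285/(-127346) = -602285*(-1/127346) = 602285/127346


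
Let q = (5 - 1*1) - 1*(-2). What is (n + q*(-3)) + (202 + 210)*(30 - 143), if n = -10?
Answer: -46584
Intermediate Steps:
q = 6 (q = (5 - 1) + 2 = 4 + 2 = 6)
(n + q*(-3)) + (202 + 210)*(30 - 143) = (-10 + 6*(-3)) + (202 + 210)*(30 - 143) = (-10 - 18) + 412*(-113) = -28 - 46556 = -46584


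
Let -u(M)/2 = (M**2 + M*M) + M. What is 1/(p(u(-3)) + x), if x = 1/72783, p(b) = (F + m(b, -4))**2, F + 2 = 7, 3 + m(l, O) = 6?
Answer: 72783/4658113 ≈ 0.015625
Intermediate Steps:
u(M) = -4*M**2 - 2*M (u(M) = -2*((M**2 + M*M) + M) = -2*((M**2 + M**2) + M) = -2*(2*M**2 + M) = -2*(M + 2*M**2) = -4*M**2 - 2*M)
m(l, O) = 3 (m(l, O) = -3 + 6 = 3)
F = 5 (F = -2 + 7 = 5)
p(b) = 64 (p(b) = (5 + 3)**2 = 8**2 = 64)
x = 1/72783 ≈ 1.3739e-5
1/(p(u(-3)) + x) = 1/(64 + 1/72783) = 1/(4658113/72783) = 72783/4658113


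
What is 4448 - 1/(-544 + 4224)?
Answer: 16368639/3680 ≈ 4448.0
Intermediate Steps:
4448 - 1/(-544 + 4224) = 4448 - 1/3680 = 16368639/3680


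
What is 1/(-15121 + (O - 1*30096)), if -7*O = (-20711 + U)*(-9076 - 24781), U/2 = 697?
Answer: -7/654332188 ≈ -1.0698e-8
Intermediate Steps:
U = 1394 (U = 2*697 = 1394)
O = -654015669/7 (O = -(-20711 + 1394)*(-9076 - 24781)/7 = -(-19317)*(-33857)/7 = -1/7*654015669 = -654015669/7 ≈ -9.3431e+7)
1/(-15121 + (O - 1*30096)) = 1/(-15121 + (-654015669/7 - 1*30096)) = 1/(-15121 + (-654015669/7 - 30096)) = 1/(-15121 - 654226341/7) = 1/(-654332188/7) = -7/654332188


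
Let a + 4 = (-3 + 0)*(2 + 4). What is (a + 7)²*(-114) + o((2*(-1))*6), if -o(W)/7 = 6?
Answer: -25692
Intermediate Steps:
o(W) = -42 (o(W) = -7*6 = -42)
a = -22 (a = -4 + (-3 + 0)*(2 + 4) = -4 - 3*6 = -4 - 18 = -22)
(a + 7)²*(-114) + o((2*(-1))*6) = (-22 + 7)²*(-114) - 42 = (-15)²*(-114) - 42 = 225*(-114) - 42 = -25650 - 42 = -25692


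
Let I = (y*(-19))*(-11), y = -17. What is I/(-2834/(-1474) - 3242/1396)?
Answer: 1827755578/205611 ≈ 8889.4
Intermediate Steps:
I = -3553 (I = -17*(-19)*(-11) = 323*(-11) = -3553)
I/(-2834/(-1474) - 3242/1396) = -3553/(-2834/(-1474) - 3242/1396) = -3553/(-2834*(-1/1474) - 3242*1/1396) = -3553/(1417/737 - 1621/698) = -3553/(-205611/514426) = -3553*(-514426/205611) = 1827755578/205611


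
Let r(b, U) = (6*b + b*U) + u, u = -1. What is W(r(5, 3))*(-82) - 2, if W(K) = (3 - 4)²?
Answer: -84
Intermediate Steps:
r(b, U) = -1 + 6*b + U*b (r(b, U) = (6*b + b*U) - 1 = (6*b + U*b) - 1 = -1 + 6*b + U*b)
W(K) = 1 (W(K) = (-1)² = 1)
W(r(5, 3))*(-82) - 2 = 1*(-82) - 2 = -82 - 2 = -84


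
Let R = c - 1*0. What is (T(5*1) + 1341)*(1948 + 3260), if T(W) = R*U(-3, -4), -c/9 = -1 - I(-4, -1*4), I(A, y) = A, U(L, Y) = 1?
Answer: 6843312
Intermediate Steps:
c = -27 (c = -9*(-1 - 1*(-4)) = -9*(-1 + 4) = -9*3 = -27)
R = -27 (R = -27 - 1*0 = -27 + 0 = -27)
T(W) = -27 (T(W) = -27*1 = -27)
(T(5*1) + 1341)*(1948 + 3260) = (-27 + 1341)*(1948 + 3260) = 1314*5208 = 6843312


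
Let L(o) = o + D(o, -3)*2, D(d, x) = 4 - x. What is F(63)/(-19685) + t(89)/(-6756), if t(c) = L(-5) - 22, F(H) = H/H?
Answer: 249149/132991860 ≈ 0.0018734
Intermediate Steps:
F(H) = 1
L(o) = 14 + o (L(o) = o + (4 - 1*(-3))*2 = o + (4 + 3)*2 = o + 7*2 = o + 14 = 14 + o)
t(c) = -13 (t(c) = (14 - 5) - 22 = 9 - 22 = -13)
F(63)/(-19685) + t(89)/(-6756) = 1/(-19685) - 13/(-6756) = 1*(-1/19685) - 13*(-1/6756) = -1/19685 + 13/6756 = 249149/132991860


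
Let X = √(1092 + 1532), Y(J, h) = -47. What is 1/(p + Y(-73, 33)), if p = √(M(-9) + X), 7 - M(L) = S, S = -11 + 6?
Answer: -1/(47 - √(12 + 8*√41)) ≈ -0.025609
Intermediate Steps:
S = -5
M(L) = 12 (M(L) = 7 - 1*(-5) = 7 + 5 = 12)
X = 8*√41 (X = √2624 = 8*√41 ≈ 51.225)
p = √(12 + 8*√41) ≈ 7.9514
1/(p + Y(-73, 33)) = 1/(2*√(3 + 2*√41) - 47) = 1/(-47 + 2*√(3 + 2*√41))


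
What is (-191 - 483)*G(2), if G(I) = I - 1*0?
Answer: -1348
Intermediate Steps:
G(I) = I (G(I) = I + 0 = I)
(-191 - 483)*G(2) = (-191 - 483)*2 = -674*2 = -1348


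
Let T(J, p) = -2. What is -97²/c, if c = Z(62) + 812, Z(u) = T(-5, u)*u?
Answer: -9409/688 ≈ -13.676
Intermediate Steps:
Z(u) = -2*u
c = 688 (c = -2*62 + 812 = -124 + 812 = 688)
-97²/c = -97²/688 = -9409/688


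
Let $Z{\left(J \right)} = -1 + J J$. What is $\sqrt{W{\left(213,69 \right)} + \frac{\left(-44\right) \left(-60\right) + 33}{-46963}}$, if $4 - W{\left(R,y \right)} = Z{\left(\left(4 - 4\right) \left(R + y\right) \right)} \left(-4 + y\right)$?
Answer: $\frac{\sqrt{152055580362}}{46963} \approx 8.3032$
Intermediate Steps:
$Z{\left(J \right)} = -1 + J^{2}$
$W{\left(R,y \right)} = y$ ($W{\left(R,y \right)} = 4 - \left(-1 + \left(\left(4 - 4\right) \left(R + y\right)\right)^{2}\right) \left(-4 + y\right) = 4 - \left(-1 + \left(0 \left(R + y\right)\right)^{2}\right) \left(-4 + y\right) = 4 - \left(-1 + 0^{2}\right) \left(-4 + y\right) = 4 - \left(-1 + 0\right) \left(-4 + y\right) = 4 - - (-4 + y) = 4 - \left(4 - y\right) = 4 + \left(-4 + y\right) = y$)
$\sqrt{W{\left(213,69 \right)} + \frac{\left(-44\right) \left(-60\right) + 33}{-46963}} = \sqrt{69 + \frac{\left(-44\right) \left(-60\right) + 33}{-46963}} = \sqrt{69 + \left(2640 + 33\right) \left(- \frac{1}{46963}\right)} = \sqrt{69 + 2673 \left(- \frac{1}{46963}\right)} = \sqrt{69 - \frac{2673}{46963}} = \sqrt{\frac{3237774}{46963}} = \frac{\sqrt{152055580362}}{46963}$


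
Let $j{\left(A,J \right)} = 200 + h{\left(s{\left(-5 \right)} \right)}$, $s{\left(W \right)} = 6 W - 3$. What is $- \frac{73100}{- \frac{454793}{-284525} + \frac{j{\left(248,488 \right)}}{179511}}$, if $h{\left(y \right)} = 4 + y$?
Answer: $- \frac{851256121250}{18624943} \approx -45705.0$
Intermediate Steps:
$s{\left(W \right)} = -3 + 6 W$
$j{\left(A,J \right)} = 171$ ($j{\left(A,J \right)} = 200 + \left(4 + \left(-3 + 6 \left(-5\right)\right)\right) = 200 + \left(4 - 33\right) = 200 - 29 = 171$)
$- \frac{73100}{- \frac{454793}{-284525} + \frac{j{\left(248,488 \right)}}{179511}} = - \frac{73100}{- \frac{454793}{-284525} + \frac{171}{179511}} = - \frac{73100}{\left(-454793\right) \left(- \frac{1}{284525}\right) + 171 \cdot \frac{1}{179511}} = - \frac{73100}{\frac{454793}{284525} + \frac{57}{59837}} = - \frac{73100}{\frac{27229666666}{17025122425}} = \left(-73100\right) \frac{17025122425}{27229666666} = - \frac{851256121250}{18624943}$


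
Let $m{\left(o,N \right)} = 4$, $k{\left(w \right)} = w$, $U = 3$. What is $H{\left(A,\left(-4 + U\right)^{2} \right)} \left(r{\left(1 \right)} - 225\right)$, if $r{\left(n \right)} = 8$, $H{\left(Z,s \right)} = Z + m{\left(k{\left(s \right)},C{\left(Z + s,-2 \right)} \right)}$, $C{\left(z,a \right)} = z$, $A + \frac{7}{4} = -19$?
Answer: $\frac{14539}{4} \approx 3634.8$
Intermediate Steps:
$A = - \frac{83}{4}$ ($A = - \frac{7}{4} - 19 = - \frac{83}{4} \approx -20.75$)
$H{\left(Z,s \right)} = 4 + Z$ ($H{\left(Z,s \right)} = Z + 4 = 4 + Z$)
$H{\left(A,\left(-4 + U\right)^{2} \right)} \left(r{\left(1 \right)} - 225\right) = \left(4 - \frac{83}{4}\right) \left(8 - 225\right) = \left(- \frac{67}{4}\right) \left(-217\right) = \frac{14539}{4}$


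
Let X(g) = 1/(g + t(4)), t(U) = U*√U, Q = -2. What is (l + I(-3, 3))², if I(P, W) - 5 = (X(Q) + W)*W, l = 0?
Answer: 841/4 ≈ 210.25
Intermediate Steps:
t(U) = U^(3/2)
X(g) = 1/(8 + g) (X(g) = 1/(g + 4^(3/2)) = 1/(g + 8) = 1/(8 + g))
I(P, W) = 5 + W*(⅙ + W) (I(P, W) = 5 + (1/(8 - 2) + W)*W = 5 + (1/6 + W)*W = 5 + (⅙ + W)*W = 5 + W*(⅙ + W))
(l + I(-3, 3))² = (0 + (5 + 3² + (⅙)*3))² = (0 + (5 + 9 + ½))² = (0 + 29/2)² = (29/2)² = 841/4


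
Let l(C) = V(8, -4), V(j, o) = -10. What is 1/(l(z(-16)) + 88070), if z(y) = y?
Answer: 1/88060 ≈ 1.1356e-5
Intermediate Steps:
l(C) = -10
1/(l(z(-16)) + 88070) = 1/(-10 + 88070) = 1/88060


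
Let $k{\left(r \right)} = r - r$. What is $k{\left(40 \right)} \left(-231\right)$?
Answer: $0$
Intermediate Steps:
$k{\left(r \right)} = 0$
$k{\left(40 \right)} \left(-231\right) = 0 \left(-231\right) = 0$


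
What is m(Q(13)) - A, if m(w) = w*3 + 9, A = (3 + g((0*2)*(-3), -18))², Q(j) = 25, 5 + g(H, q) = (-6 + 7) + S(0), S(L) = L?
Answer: 83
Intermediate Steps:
g(H, q) = -4 (g(H, q) = -5 + ((-6 + 7) + 0) = -5 + (1 + 0) = -5 + 1 = -4)
A = 1 (A = (3 - 4)² = (-1)² = 1)
m(w) = 9 + 3*w (m(w) = 3*w + 9 = 9 + 3*w)
m(Q(13)) - A = (9 + 3*25) - 1*1 = (9 + 75) - 1 = 84 - 1 = 83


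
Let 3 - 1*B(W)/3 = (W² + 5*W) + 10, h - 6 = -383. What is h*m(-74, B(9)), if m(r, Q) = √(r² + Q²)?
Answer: -377*√164677 ≈ -1.5299e+5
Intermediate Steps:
h = -377 (h = 6 - 383 = -377)
B(W) = -21 - 15*W - 3*W² (B(W) = 9 - 3*((W² + 5*W) + 10) = 9 - 3*(10 + W² + 5*W) = 9 + (-30 - 15*W - 3*W²) = -21 - 15*W - 3*W²)
m(r, Q) = √(Q² + r²)
h*m(-74, B(9)) = -377*√((-21 - 15*9 - 3*9²)² + (-74)²) = -377*√((-21 - 135 - 3*81)² + 5476) = -377*√((-21 - 135 - 243)² + 5476) = -377*√((-399)² + 5476) = -377*√(159201 + 5476) = -377*√164677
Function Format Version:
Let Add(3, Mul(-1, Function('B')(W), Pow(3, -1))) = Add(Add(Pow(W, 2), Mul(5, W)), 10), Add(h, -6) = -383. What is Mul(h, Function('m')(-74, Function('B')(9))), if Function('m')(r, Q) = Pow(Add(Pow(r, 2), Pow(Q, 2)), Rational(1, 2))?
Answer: Mul(-377, Pow(164677, Rational(1, 2))) ≈ -1.5299e+5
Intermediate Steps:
h = -377 (h = Add(6, -383) = -377)
Function('B')(W) = Add(-21, Mul(-15, W), Mul(-3, Pow(W, 2))) (Function('B')(W) = Add(9, Mul(-3, Add(Add(Pow(W, 2), Mul(5, W)), 10))) = Add(9, Mul(-3, Add(10, Pow(W, 2), Mul(5, W)))) = Add(9, Add(-30, Mul(-15, W), Mul(-3, Pow(W, 2)))) = Add(-21, Mul(-15, W), Mul(-3, Pow(W, 2))))
Function('m')(r, Q) = Pow(Add(Pow(Q, 2), Pow(r, 2)), Rational(1, 2))
Mul(h, Function('m')(-74, Function('B')(9))) = Mul(-377, Pow(Add(Pow(Add(-21, Mul(-15, 9), Mul(-3, Pow(9, 2))), 2), Pow(-74, 2)), Rational(1, 2))) = Mul(-377, Pow(Add(Pow(Add(-21, -135, Mul(-3, 81)), 2), 5476), Rational(1, 2))) = Mul(-377, Pow(Add(Pow(Add(-21, -135, -243), 2), 5476), Rational(1, 2))) = Mul(-377, Pow(Add(Pow(-399, 2), 5476), Rational(1, 2))) = Mul(-377, Pow(Add(159201, 5476), Rational(1, 2))) = Mul(-377, Pow(164677, Rational(1, 2)))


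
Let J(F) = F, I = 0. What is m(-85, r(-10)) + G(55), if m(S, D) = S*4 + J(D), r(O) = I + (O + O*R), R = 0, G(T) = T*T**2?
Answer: 166025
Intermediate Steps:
G(T) = T**3
r(O) = O (r(O) = 0 + (O + O*0) = 0 + (O + 0) = 0 + O = O)
m(S, D) = D + 4*S (m(S, D) = S*4 + D = 4*S + D = D + 4*S)
m(-85, r(-10)) + G(55) = (-10 + 4*(-85)) + 55**3 = (-10 - 340) + 166375 = -350 + 166375 = 166025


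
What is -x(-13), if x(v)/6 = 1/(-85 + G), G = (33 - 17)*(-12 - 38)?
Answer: 2/295 ≈ 0.0067797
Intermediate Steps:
G = -800 (G = 16*(-50) = -800)
x(v) = -2/295 (x(v) = 6/(-85 - 800) = 6/(-885) = 6*(-1/885) = -2/295)
-x(-13) = -1*(-2/295) = 2/295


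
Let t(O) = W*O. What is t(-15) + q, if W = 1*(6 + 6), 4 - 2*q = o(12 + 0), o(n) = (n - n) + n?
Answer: -184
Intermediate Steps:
o(n) = n (o(n) = 0 + n = n)
q = -4 (q = 2 - (12 + 0)/2 = 2 - ½*12 = 2 - 6 = -4)
W = 12 (W = 1*12 = 12)
t(O) = 12*O
t(-15) + q = 12*(-15) - 4 = -180 - 4 = -184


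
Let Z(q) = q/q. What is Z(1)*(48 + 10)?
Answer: 58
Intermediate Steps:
Z(q) = 1
Z(1)*(48 + 10) = 1*(48 + 10) = 1*58 = 58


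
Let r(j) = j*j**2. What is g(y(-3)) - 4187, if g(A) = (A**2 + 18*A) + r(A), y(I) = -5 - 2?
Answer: -4607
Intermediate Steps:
r(j) = j**3
y(I) = -7
g(A) = A**2 + A**3 + 18*A (g(A) = (A**2 + 18*A) + A**3 = A**2 + A**3 + 18*A)
g(y(-3)) - 4187 = -7*(18 - 7 + (-7)**2) - 4187 = -7*(18 - 7 + 49) - 4187 = -7*60 - 4187 = -420 - 4187 = -4607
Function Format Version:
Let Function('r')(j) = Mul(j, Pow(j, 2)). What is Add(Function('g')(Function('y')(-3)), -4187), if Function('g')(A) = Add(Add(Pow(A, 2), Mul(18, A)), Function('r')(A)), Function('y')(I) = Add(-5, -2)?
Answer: -4607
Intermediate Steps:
Function('r')(j) = Pow(j, 3)
Function('y')(I) = -7
Function('g')(A) = Add(Pow(A, 2), Pow(A, 3), Mul(18, A)) (Function('g')(A) = Add(Add(Pow(A, 2), Mul(18, A)), Pow(A, 3)) = Add(Pow(A, 2), Pow(A, 3), Mul(18, A)))
Add(Function('g')(Function('y')(-3)), -4187) = Add(Mul(-7, Add(18, -7, Pow(-7, 2))), -4187) = Add(Mul(-7, Add(18, -7, 49)), -4187) = Add(Mul(-7, 60), -4187) = Add(-420, -4187) = -4607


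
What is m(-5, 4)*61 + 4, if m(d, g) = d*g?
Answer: -1216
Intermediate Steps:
m(-5, 4)*61 + 4 = -5*4*61 + 4 = -20*61 + 4 = -1220 + 4 = -1216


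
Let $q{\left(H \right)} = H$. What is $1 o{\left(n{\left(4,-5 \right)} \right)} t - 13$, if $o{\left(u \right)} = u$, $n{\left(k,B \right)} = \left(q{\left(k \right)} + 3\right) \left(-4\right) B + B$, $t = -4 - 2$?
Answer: $-823$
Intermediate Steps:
$t = -6$ ($t = -4 - 2 = -6$)
$n{\left(k,B \right)} = B + B \left(-12 - 4 k\right)$ ($n{\left(k,B \right)} = \left(k + 3\right) \left(-4\right) B + B = \left(3 + k\right) \left(-4\right) B + B = \left(-12 - 4 k\right) B + B = B \left(-12 - 4 k\right) + B = B + B \left(-12 - 4 k\right)$)
$1 o{\left(n{\left(4,-5 \right)} \right)} t - 13 = 1 \left(\left(-1\right) \left(-5\right) \left(11 + 4 \cdot 4\right)\right) \left(-6\right) - 13 = 1 \left(\left(-1\right) \left(-5\right) \left(11 + 16\right)\right) \left(-6\right) - 13 = 1 \left(\left(-1\right) \left(-5\right) 27\right) \left(-6\right) - 13 = 1 \cdot 135 \left(-6\right) - 13 = 135 \left(-6\right) - 13 = -810 - 13 = -823$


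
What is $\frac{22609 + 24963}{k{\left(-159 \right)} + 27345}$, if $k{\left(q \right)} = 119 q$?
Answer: $\frac{11893}{2106} \approx 5.6472$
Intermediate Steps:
$\frac{22609 + 24963}{k{\left(-159 \right)} + 27345} = \frac{22609 + 24963}{119 \left(-159\right) + 27345} = \frac{47572}{-18921 + 27345} = \frac{47572}{8424} = 47572 \cdot \frac{1}{8424} = \frac{11893}{2106}$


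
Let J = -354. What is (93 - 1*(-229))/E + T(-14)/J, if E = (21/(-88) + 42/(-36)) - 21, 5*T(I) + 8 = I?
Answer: -2147629/149565 ≈ -14.359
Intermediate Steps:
T(I) = -8/5 + I/5
E = -5915/264 (E = (21*(-1/88) + 42*(-1/36)) - 21 = (-21/88 - 7/6) - 21 = -371/264 - 21 = -5915/264 ≈ -22.405)
(93 - 1*(-229))/E + T(-14)/J = (93 - 1*(-229))/(-5915/264) + (-8/5 + (1/5)*(-14))/(-354) = (93 + 229)*(-264/5915) + (-8/5 - 14/5)*(-1/354) = 322*(-264/5915) - 22/5*(-1/354) = -12144/845 + 11/885 = -2147629/149565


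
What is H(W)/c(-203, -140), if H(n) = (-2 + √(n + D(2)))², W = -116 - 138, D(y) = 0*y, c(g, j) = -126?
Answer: 125/63 + 2*I*√254/63 ≈ 1.9841 + 0.50595*I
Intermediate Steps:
D(y) = 0
W = -254
H(n) = (-2 + √n)² (H(n) = (-2 + √(n + 0))² = (-2 + √n)²)
H(W)/c(-203, -140) = (-2 + √(-254))²/(-126) = (-2 + I*√254)²*(-1/126) = -(-2 + I*√254)²/126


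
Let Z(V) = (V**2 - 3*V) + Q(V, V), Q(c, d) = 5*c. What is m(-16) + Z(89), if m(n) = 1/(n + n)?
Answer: 259167/32 ≈ 8099.0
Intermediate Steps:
Z(V) = V**2 + 2*V (Z(V) = (V**2 - 3*V) + 5*V = V**2 + 2*V)
m(n) = 1/(2*n)
m(-16) + Z(89) = (1/2)/(-16) + 89*(2 + 89) = (1/2)*(-1/16) + 89*91 = -1/32 + 8099 = 259167/32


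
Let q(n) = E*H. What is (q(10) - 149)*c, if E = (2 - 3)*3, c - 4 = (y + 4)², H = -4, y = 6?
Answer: -14248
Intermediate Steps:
c = 104 (c = 4 + (6 + 4)² = 4 + 10² = 4 + 100 = 104)
E = -3 (E = -1*3 = -3)
q(n) = 12 (q(n) = -3*(-4) = 12)
(q(10) - 149)*c = (12 - 149)*104 = -137*104 = -14248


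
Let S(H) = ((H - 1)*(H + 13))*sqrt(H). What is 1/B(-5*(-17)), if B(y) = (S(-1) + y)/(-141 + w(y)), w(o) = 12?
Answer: -10965/7801 - 3096*I/7801 ≈ -1.4056 - 0.39687*I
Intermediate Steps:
S(H) = sqrt(H)*(-1 + H)*(13 + H) (S(H) = ((-1 + H)*(13 + H))*sqrt(H) = sqrt(H)*(-1 + H)*(13 + H))
B(y) = -y/129 + 8*I/43 (B(y) = (sqrt(-1)*(-13 + (-1)**2 + 12*(-1)) + y)/(-141 + 12) = (I*(-13 + 1 - 12) + y)/(-129) = (I*(-24) + y)*(-1/129) = (-24*I + y)*(-1/129) = (y - 24*I)*(-1/129) = -y/129 + 8*I/43)
1/B(-5*(-17)) = 1/(-(-5)*(-17)/129 + 8*I/43) = 1/(-1/129*85 + 8*I/43) = 1/(-85/129 + 8*I/43) = 16641*(-85/129 - 8*I/43)/7801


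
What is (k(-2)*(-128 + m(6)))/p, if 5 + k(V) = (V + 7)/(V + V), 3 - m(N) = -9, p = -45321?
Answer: -725/45321 ≈ -0.015997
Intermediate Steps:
m(N) = 12 (m(N) = 3 - 1*(-9) = 3 + 9 = 12)
k(V) = -5 + (7 + V)/(2*V) (k(V) = -5 + (V + 7)/(V + V) = -5 + (7 + V)/((2*V)) = -5 + (7 + V)*(1/(2*V)) = -5 + (7 + V)/(2*V))
(k(-2)*(-128 + m(6)))/p = (((½)*(7 - 9*(-2))/(-2))*(-128 + 12))/(-45321) = (((½)*(-½)*(7 + 18))*(-116))*(-1/45321) = (((½)*(-½)*25)*(-116))*(-1/45321) = -25/4*(-116)*(-1/45321) = 725*(-1/45321) = -725/45321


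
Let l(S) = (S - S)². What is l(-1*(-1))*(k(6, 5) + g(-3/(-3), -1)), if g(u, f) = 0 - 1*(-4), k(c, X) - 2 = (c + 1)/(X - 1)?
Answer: 0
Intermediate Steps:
k(c, X) = 2 + (1 + c)/(-1 + X) (k(c, X) = 2 + (c + 1)/(X - 1) = 2 + (1 + c)/(-1 + X))
g(u, f) = 4 (g(u, f) = 0 + 4 = 4)
l(S) = 0 (l(S) = 0² = 0)
l(-1*(-1))*(k(6, 5) + g(-3/(-3), -1)) = 0*((-1 + 6 + 2*5)/(-1 + 5) + 4) = 0*((-1 + 6 + 10)/4 + 4) = 0*((¼)*15 + 4) = 0*(15/4 + 4) = 0*(31/4) = 0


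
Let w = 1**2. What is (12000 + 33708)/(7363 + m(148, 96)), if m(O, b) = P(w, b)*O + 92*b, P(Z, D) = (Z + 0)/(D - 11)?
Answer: 3885180/1376723 ≈ 2.8220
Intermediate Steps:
w = 1
P(Z, D) = Z/(-11 + D)
m(O, b) = 92*b + O/(-11 + b) (m(O, b) = (1/(-11 + b))*O + 92*b = O/(-11 + b) + 92*b = 92*b + O/(-11 + b))
(12000 + 33708)/(7363 + m(148, 96)) = (12000 + 33708)/(7363 + (148 + 92*96*(-11 + 96))/(-11 + 96)) = 45708/(7363 + (148 + 92*96*85)/85) = 45708/(7363 + (148 + 750720)/85) = 45708/(7363 + (1/85)*750868) = 45708/(7363 + 750868/85) = 45708/(1376723/85) = 45708*(85/1376723) = 3885180/1376723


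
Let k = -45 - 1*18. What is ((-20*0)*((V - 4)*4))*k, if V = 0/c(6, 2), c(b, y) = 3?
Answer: 0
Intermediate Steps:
V = 0 (V = 0/3 = 0*(⅓) = 0)
k = -63 (k = -45 - 18 = -63)
((-20*0)*((V - 4)*4))*k = ((-20*0)*((0 - 4)*4))*(-63) = (0*(-4*4))*(-63) = (0*(-16))*(-63) = 0*(-63) = 0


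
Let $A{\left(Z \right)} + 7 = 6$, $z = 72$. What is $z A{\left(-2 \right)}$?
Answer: $-72$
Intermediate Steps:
$A{\left(Z \right)} = -1$ ($A{\left(Z \right)} = -7 + 6 = -1$)
$z A{\left(-2 \right)} = 72 \left(-1\right) = -72$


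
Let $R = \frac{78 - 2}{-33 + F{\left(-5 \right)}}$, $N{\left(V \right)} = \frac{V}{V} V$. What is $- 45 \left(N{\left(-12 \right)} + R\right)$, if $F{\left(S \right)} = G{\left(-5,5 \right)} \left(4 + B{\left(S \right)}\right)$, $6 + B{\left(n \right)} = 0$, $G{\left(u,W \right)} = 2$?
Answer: $\frac{23400}{37} \approx 632.43$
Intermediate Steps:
$B{\left(n \right)} = -6$ ($B{\left(n \right)} = -6 + 0 = -6$)
$N{\left(V \right)} = V$ ($N{\left(V \right)} = 1 V = V$)
$F{\left(S \right)} = -4$ ($F{\left(S \right)} = 2 \left(4 - 6\right) = 2 \left(-2\right) = -4$)
$R = - \frac{76}{37}$ ($R = \frac{78 - 2}{-33 - 4} = \frac{76}{-37} = 76 \left(- \frac{1}{37}\right) = - \frac{76}{37} \approx -2.0541$)
$- 45 \left(N{\left(-12 \right)} + R\right) = - 45 \left(-12 - \frac{76}{37}\right) = \left(-45\right) \left(- \frac{520}{37}\right) = \frac{23400}{37}$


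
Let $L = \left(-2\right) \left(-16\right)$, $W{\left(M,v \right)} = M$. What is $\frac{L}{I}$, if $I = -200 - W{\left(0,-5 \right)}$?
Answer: $- \frac{4}{25} \approx -0.16$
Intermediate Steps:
$L = 32$
$I = -200$ ($I = -200 - 0 = -200 + 0 = -200$)
$\frac{L}{I} = \frac{32}{-200} = 32 \left(- \frac{1}{200}\right) = - \frac{4}{25}$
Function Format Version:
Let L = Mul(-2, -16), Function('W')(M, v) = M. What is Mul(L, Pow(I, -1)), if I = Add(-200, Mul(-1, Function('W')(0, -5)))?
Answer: Rational(-4, 25) ≈ -0.16000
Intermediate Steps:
L = 32
I = -200 (I = Add(-200, Mul(-1, 0)) = Add(-200, 0) = -200)
Mul(L, Pow(I, -1)) = Mul(32, Pow(-200, -1)) = Mul(32, Rational(-1, 200)) = Rational(-4, 25)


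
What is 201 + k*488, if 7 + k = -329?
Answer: -163767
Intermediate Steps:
k = -336 (k = -7 - 329 = -336)
201 + k*488 = 201 - 336*488 = 201 - 163968 = -163767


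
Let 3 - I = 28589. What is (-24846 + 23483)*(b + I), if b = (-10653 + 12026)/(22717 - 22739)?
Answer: 859051195/22 ≈ 3.9048e+7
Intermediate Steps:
I = -28586 (I = 3 - 1*28589 = 3 - 28589 = -28586)
b = -1373/22 (b = 1373/(-22) = 1373*(-1/22) = -1373/22 ≈ -62.409)
(-24846 + 23483)*(b + I) = (-24846 + 23483)*(-1373/22 - 28586) = -1363*(-630265/22) = 859051195/22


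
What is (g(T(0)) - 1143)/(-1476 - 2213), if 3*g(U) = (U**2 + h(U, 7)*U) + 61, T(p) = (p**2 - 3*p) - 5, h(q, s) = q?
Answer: 158/527 ≈ 0.29981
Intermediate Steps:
T(p) = -5 + p**2 - 3*p
g(U) = 61/3 + 2*U**2/3 (g(U) = ((U**2 + U*U) + 61)/3 = ((U**2 + U**2) + 61)/3 = (2*U**2 + 61)/3 = (61 + 2*U**2)/3 = 61/3 + 2*U**2/3)
(g(T(0)) - 1143)/(-1476 - 2213) = ((61/3 + 2*(-5 + 0**2 - 3*0)**2/3) - 1143)/(-1476 - 2213) = ((61/3 + 2*(-5 + 0 + 0)**2/3) - 1143)/(-3689) = ((61/3 + (2/3)*(-5)**2) - 1143)*(-1/3689) = ((61/3 + (2/3)*25) - 1143)*(-1/3689) = ((61/3 + 50/3) - 1143)*(-1/3689) = (37 - 1143)*(-1/3689) = -1106*(-1/3689) = 158/527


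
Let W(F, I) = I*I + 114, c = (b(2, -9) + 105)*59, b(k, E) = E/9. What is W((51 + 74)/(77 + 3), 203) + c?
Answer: 47459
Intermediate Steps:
b(k, E) = E/9 (b(k, E) = E*(⅑) = E/9)
c = 6136 (c = ((⅑)*(-9) + 105)*59 = (-1 + 105)*59 = 104*59 = 6136)
W(F, I) = 114 + I² (W(F, I) = I² + 114 = 114 + I²)
W((51 + 74)/(77 + 3), 203) + c = (114 + 203²) + 6136 = (114 + 41209) + 6136 = 41323 + 6136 = 47459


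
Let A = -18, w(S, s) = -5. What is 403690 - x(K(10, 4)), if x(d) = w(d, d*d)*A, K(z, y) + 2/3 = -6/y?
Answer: 403600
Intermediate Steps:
K(z, y) = -⅔ - 6/y
x(d) = 90 (x(d) = -5*(-18) = 90)
403690 - x(K(10, 4)) = 403690 - 1*90 = 403690 - 90 = 403600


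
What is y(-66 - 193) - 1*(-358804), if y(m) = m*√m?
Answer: 358804 - 259*I*√259 ≈ 3.588e+5 - 4168.2*I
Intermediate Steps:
y(m) = m^(3/2)
y(-66 - 193) - 1*(-358804) = (-66 - 193)^(3/2) - 1*(-358804) = (-259)^(3/2) + 358804 = -259*I*√259 + 358804 = 358804 - 259*I*√259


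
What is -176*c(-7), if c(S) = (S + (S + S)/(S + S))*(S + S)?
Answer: -14784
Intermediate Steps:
c(S) = 2*S*(1 + S) (c(S) = (S + (2*S)/((2*S)))*(2*S) = (S + (2*S)*(1/(2*S)))*(2*S) = (S + 1)*(2*S) = (1 + S)*(2*S) = 2*S*(1 + S))
-176*c(-7) = -352*(-7)*(1 - 7) = -352*(-7)*(-6) = -176*84 = -14784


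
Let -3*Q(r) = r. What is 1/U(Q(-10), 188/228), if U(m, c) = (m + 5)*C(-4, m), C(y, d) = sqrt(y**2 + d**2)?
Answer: 9*sqrt(61)/3050 ≈ 0.023047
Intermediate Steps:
Q(r) = -r/3
C(y, d) = sqrt(d**2 + y**2)
U(m, c) = sqrt(16 + m**2)*(5 + m) (U(m, c) = (m + 5)*sqrt(m**2 + (-4)**2) = (5 + m)*sqrt(m**2 + 16) = (5 + m)*sqrt(16 + m**2) = sqrt(16 + m**2)*(5 + m))
1/U(Q(-10), 188/228) = 1/(sqrt(16 + (-1/3*(-10))**2)*(5 - 1/3*(-10))) = 1/(sqrt(16 + (10/3)**2)*(5 + 10/3)) = 1/(sqrt(16 + 100/9)*(25/3)) = 1/(sqrt(244/9)*(25/3)) = 1/((2*sqrt(61)/3)*(25/3)) = 1/(50*sqrt(61)/9) = 9*sqrt(61)/3050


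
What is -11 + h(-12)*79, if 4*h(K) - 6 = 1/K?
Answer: 5081/48 ≈ 105.85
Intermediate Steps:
h(K) = 3/2 + 1/(4*K)
-11 + h(-12)*79 = -11 + ((¼)*(1 + 6*(-12))/(-12))*79 = -11 + ((¼)*(-1/12)*(1 - 72))*79 = -11 + ((¼)*(-1/12)*(-71))*79 = -11 + (71/48)*79 = -11 + 5609/48 = 5081/48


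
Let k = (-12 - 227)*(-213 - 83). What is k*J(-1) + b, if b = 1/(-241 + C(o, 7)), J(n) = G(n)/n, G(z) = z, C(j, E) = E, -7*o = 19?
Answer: 16554095/234 ≈ 70744.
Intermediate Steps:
o = -19/7 (o = -⅐*19 = -19/7 ≈ -2.7143)
J(n) = 1 (J(n) = n/n = 1)
k = 70744 (k = -239*(-296) = 70744)
b = -1/234 (b = 1/(-241 + 7) = 1/(-234) = -1/234 ≈ -0.0042735)
k*J(-1) + b = 70744*1 - 1/234 = 70744 - 1/234 = 16554095/234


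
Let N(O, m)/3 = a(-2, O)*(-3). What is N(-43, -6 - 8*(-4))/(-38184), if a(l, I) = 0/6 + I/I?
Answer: 3/12728 ≈ 0.00023570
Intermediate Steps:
a(l, I) = 1 (a(l, I) = 0*(⅙) + 1 = 0 + 1 = 1)
N(O, m) = -9 (N(O, m) = 3*(1*(-3)) = 3*(-3) = -9)
N(-43, -6 - 8*(-4))/(-38184) = -9/(-38184) = -9*(-1/38184) = 3/12728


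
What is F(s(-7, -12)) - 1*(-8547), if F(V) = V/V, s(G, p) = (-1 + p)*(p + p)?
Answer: 8548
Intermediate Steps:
s(G, p) = 2*p*(-1 + p) (s(G, p) = (-1 + p)*(2*p) = 2*p*(-1 + p))
F(V) = 1
F(s(-7, -12)) - 1*(-8547) = 1 - 1*(-8547) = 1 + 8547 = 8548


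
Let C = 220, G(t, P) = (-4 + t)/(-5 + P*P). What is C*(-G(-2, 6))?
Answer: 1320/31 ≈ 42.581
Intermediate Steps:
G(t, P) = (-4 + t)/(-5 + P²)
C*(-G(-2, 6)) = 220*(-(-4 - 2)/(-5 + 6²)) = 220*(-(-6)/(-5 + 36)) = 220*(-(-6)/31) = 220*(-1*(-6/31)) = 220*(6/31) = 1320/31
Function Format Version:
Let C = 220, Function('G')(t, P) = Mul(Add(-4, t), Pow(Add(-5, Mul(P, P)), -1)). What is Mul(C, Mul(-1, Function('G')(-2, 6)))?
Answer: Rational(1320, 31) ≈ 42.581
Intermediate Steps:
Function('G')(t, P) = Mul(Pow(Add(-5, Pow(P, 2)), -1), Add(-4, t)) (Function('G')(t, P) = Mul(Add(-4, t), Pow(Add(-5, Pow(P, 2)), -1)) = Mul(Pow(Add(-5, Pow(P, 2)), -1), Add(-4, t)))
Mul(C, Mul(-1, Function('G')(-2, 6))) = Mul(220, Mul(-1, Mul(Pow(Add(-5, Pow(6, 2)), -1), Add(-4, -2)))) = Mul(220, Mul(-1, Mul(Pow(Add(-5, 36), -1), -6))) = Mul(220, Mul(-1, Mul(Pow(31, -1), -6))) = Mul(220, Mul(-1, Mul(Rational(1, 31), -6))) = Mul(220, Mul(-1, Rational(-6, 31))) = Mul(220, Rational(6, 31)) = Rational(1320, 31)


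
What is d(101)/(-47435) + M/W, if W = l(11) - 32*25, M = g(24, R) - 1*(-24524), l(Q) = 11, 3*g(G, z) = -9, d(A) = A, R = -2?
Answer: -1163233324/37426215 ≈ -31.081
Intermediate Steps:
g(G, z) = -3 (g(G, z) = (⅓)*(-9) = -3)
M = 24521 (M = -3 - 1*(-24524) = -3 + 24524 = 24521)
W = -789 (W = 11 - 32*25 = 11 - 800 = -789)
d(101)/(-47435) + M/W = 101/(-47435) + 24521/(-789) = 101*(-1/47435) + 24521*(-1/789) = -101/47435 - 24521/789 = -1163233324/37426215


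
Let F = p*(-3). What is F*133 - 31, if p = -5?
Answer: 1964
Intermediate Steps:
F = 15 (F = -5*(-3) = 15)
F*133 - 31 = 15*133 - 31 = 1995 - 31 = 1964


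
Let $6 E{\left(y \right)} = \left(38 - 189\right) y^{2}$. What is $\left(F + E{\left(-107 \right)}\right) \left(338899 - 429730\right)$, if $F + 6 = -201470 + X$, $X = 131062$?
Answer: $\frac{65134395391}{2} \approx 3.2567 \cdot 10^{10}$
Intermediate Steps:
$F = -70414$ ($F = -6 + \left(-201470 + 131062\right) = -6 - 70408 = -70414$)
$E{\left(y \right)} = - \frac{151 y^{2}}{6}$ ($E{\left(y \right)} = \frac{\left(38 - 189\right) y^{2}}{6} = \frac{\left(-151\right) y^{2}}{6} = - \frac{151 y^{2}}{6}$)
$\left(F + E{\left(-107 \right)}\right) \left(338899 - 429730\right) = \left(-70414 - \frac{151 \left(-107\right)^{2}}{6}\right) \left(338899 - 429730\right) = \left(-70414 - \frac{1728799}{6}\right) \left(-90831\right) = \left(- \frac{2151283}{6}\right) \left(-90831\right) = \frac{65134395391}{2}$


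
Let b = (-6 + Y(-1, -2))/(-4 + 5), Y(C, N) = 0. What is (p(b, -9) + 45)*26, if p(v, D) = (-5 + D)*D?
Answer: 4446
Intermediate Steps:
b = -6 (b = (-6 + 0)/(-4 + 5) = -6/1 = -6*1 = -6)
p(v, D) = D*(-5 + D)
(p(b, -9) + 45)*26 = (-9*(-5 - 9) + 45)*26 = (-9*(-14) + 45)*26 = (126 + 45)*26 = 171*26 = 4446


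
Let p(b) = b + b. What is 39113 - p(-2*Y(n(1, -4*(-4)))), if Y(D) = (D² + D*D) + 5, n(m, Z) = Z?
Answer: 41181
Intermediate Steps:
Y(D) = 5 + 2*D² (Y(D) = (D² + D²) + 5 = 2*D² + 5 = 5 + 2*D²)
p(b) = 2*b
39113 - p(-2*Y(n(1, -4*(-4)))) = 39113 - 2*(-2*(5 + 2*(-4*(-4))²)) = 39113 - 2*(-2*(5 + 2*16²)) = 39113 - 2*(-2*(5 + 2*256)) = 39113 - 2*(-2*(5 + 512)) = 39113 - 2*(-2*517) = 39113 - 2*(-1034) = 39113 - 1*(-2068) = 39113 + 2068 = 41181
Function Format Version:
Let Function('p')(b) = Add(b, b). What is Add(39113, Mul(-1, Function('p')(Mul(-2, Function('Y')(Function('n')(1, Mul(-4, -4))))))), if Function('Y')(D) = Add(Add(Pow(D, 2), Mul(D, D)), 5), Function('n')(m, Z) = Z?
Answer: 41181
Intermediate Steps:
Function('Y')(D) = Add(5, Mul(2, Pow(D, 2))) (Function('Y')(D) = Add(Add(Pow(D, 2), Pow(D, 2)), 5) = Add(Mul(2, Pow(D, 2)), 5) = Add(5, Mul(2, Pow(D, 2))))
Function('p')(b) = Mul(2, b)
Add(39113, Mul(-1, Function('p')(Mul(-2, Function('Y')(Function('n')(1, Mul(-4, -4))))))) = Add(39113, Mul(-1, Mul(2, Mul(-2, Add(5, Mul(2, Pow(Mul(-4, -4), 2))))))) = Add(39113, Mul(-1, Mul(2, Mul(-2, Add(5, Mul(2, Pow(16, 2))))))) = Add(39113, Mul(-1, Mul(2, Mul(-2, Add(5, Mul(2, 256)))))) = Add(39113, Mul(-1, Mul(2, Mul(-2, Add(5, 512))))) = Add(39113, Mul(-1, Mul(2, Mul(-2, 517)))) = Add(39113, Mul(-1, Mul(2, -1034))) = Add(39113, Mul(-1, -2068)) = Add(39113, 2068) = 41181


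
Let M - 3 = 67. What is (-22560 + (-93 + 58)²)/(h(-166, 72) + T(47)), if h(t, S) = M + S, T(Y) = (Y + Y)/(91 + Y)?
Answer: -294423/1969 ≈ -149.53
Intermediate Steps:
M = 70 (M = 3 + 67 = 70)
T(Y) = 2*Y/(91 + Y) (T(Y) = (2*Y)/(91 + Y) = 2*Y/(91 + Y))
h(t, S) = 70 + S
(-22560 + (-93 + 58)²)/(h(-166, 72) + T(47)) = (-22560 + (-93 + 58)²)/((70 + 72) + 2*47/(91 + 47)) = (-22560 + (-35)²)/(142 + 2*47/138) = (-22560 + 1225)/(142 + 2*47*(1/138)) = -21335/(142 + 47/69) = -21335/9845/69 = -21335*69/9845 = -294423/1969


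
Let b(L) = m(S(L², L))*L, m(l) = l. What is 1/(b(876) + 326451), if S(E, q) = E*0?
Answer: 1/326451 ≈ 3.0632e-6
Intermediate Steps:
S(E, q) = 0
b(L) = 0 (b(L) = 0*L = 0)
1/(b(876) + 326451) = 1/(0 + 326451) = 1/326451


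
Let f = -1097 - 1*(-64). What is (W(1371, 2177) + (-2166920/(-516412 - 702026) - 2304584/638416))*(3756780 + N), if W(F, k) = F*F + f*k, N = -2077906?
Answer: -15067429553199840407479/24308447319 ≈ -6.1984e+11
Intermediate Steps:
f = -1033 (f = -1097 + 64 = -1033)
W(F, k) = F² - 1033*k (W(F, k) = F*F - 1033*k = F² - 1033*k)
(W(1371, 2177) + (-2166920/(-516412 - 702026) - 2304584/638416))*(3756780 + N) = ((1371² - 1033*2177) + (-2166920/(-516412 - 702026) - 2304584/638416))*(3756780 - 2077906) = ((1879641 - 2248841) + (-2166920/(-1218438) - 2304584*1/638416))*1678874 = (-369200 + (-2166920*(-1/1218438) - 288073/79802))*1678874 = (-369200 + (1083460/609219 - 288073/79802))*1678874 = (-369200 - 89037270067/48616894638)*1678874 = -17949446537619667/48616894638*1678874 = -15067429553199840407479/24308447319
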